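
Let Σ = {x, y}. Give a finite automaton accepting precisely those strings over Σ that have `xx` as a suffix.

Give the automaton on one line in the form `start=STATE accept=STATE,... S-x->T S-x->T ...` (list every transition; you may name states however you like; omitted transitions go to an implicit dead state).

Remember how much of `xx` the current input suffix matches. State q0 means no match yet; q1 means the last symbol is `x`; q2 means the last 2 symbols are `xx`. Only q2 accepts. On a mismatch, fall back to the longest proper suffix that is still a prefix of `xx`.
With 3 states:
        x   y  
>  q0   q1  q0 
   q1   q2  q0 
 * q2   q2  q0 
(> = start, * = accepting)

start=q0 accept=q2 q0-x->q1 q0-y->q0 q1-x->q2 q1-y->q0 q2-x->q2 q2-y->q0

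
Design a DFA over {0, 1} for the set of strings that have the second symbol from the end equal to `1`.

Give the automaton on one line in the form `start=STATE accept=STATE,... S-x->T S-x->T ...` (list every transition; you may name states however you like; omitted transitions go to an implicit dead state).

Because acceptance depends on a position counted from the end, the machine has to buffer the most recent 2 symbols. Make each state the string of the last up-to-2 symbols read; on input `x` shift the window left and append `x`. Accept when the buffered window has length 2 and begins with `1`.
7 states suffice.
        0   1  
>  q0   q1  q2 
   q1   q3  q4 
   q2   q5  q6 
   q3   q3  q4 
   q4   q5  q6 
 * q5   q3  q4 
 * q6   q5  q6 
(> = start, * = accepting)

start=q0 accept=q5,q6 q0-0->q1 q0-1->q2 q1-0->q3 q1-1->q4 q2-0->q5 q2-1->q6 q3-0->q3 q3-1->q4 q4-0->q5 q4-1->q6 q5-0->q3 q5-1->q4 q6-0->q5 q6-1->q6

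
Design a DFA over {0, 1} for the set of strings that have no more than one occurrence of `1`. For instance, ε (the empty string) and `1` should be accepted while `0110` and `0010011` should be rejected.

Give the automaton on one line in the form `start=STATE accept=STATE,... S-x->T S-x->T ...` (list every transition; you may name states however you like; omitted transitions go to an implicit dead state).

Only the number of `1`s matters, and only up to 2. Make a chain S0 → S1 → S2 advanced by each `1` (with S2 absorbing); every other symbol self-loops. The accepting set is {S0, S1}.
With 3 states:
        0   1  
>* S0   S0  S1 
 * S1   S1  S2 
   S2   S2  S2 
(> = start, * = accepting)

start=S0 accept=S0,S1 S0-0->S0 S0-1->S1 S1-0->S1 S1-1->S2 S2-0->S2 S2-1->S2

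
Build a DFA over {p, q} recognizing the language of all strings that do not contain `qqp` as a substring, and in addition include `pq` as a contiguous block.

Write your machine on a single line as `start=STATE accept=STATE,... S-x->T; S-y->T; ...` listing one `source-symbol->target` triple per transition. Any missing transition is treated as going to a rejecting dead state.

start=S0; accept=S3,S5,S6; S0-p->S1; S0-q->S2; S1-p->S1; S1-q->S3; S2-p->S1; S2-q->S4; S3-p->S5; S3-q->S6; S4-p->S7; S4-q->S4; S5-p->S5; S5-q->S3; S6-p->S8; S6-q->S6; S7-p->S7; S7-q->S8; S8-p->S8; S8-q->S8

Handle the two conditions separately and then intersect. One (4 states) tracks partial matches of the forbidden pattern `qqp`; the other (3 states) tracks whether and how much of `pq` has been seen. Each combined state is a pair, one component from each; accept when both components accept.
With 9 states:
        p   q  
>  S0   S1  S2 
   S1   S1  S3 
   S2   S1  S4 
 * S3   S5  S6 
   S4   S7  S4 
 * S5   S5  S3 
 * S6   S8  S6 
   S7   S7  S8 
   S8   S8  S8 
(> = start, * = accepting)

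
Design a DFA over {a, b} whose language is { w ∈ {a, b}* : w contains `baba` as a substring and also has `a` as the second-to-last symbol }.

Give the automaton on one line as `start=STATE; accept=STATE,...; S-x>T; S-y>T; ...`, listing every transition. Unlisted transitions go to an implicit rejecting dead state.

start=q0; accept=q5,q6; q0-a>q0; q0-b>q1; q1-a>q2; q1-b>q1; q2-a>q0; q2-b>q3; q3-a>q4; q3-b>q1; q4-a>q5; q4-b>q6; q5-a>q5; q5-b>q6; q6-a>q4; q6-b>q7; q7-a>q4; q7-b>q7

Build one automaton per condition and run them in lockstep. One (5 states) tracks whether and how much of `baba` has been seen; the other (7 states) tracks the last 2 symbols read. Each combined state is a pair, one component from each; accept when both components accept. Minimizing collapses redundant product states.
        a   b  
>  q0   q0  q1 
   q1   q2  q1 
   q2   q0  q3 
   q3   q4  q1 
   q4   q5  q6 
 * q5   q5  q6 
 * q6   q4  q7 
   q7   q4  q7 
(> = start, * = accepting)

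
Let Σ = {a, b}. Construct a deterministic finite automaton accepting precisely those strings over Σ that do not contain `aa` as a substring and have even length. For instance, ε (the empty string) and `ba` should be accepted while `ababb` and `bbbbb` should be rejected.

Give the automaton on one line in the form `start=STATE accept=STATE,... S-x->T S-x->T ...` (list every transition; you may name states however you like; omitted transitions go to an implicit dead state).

Handle the two conditions separately and then intersect. The first has 3 states tracking partial matches of the forbidden pattern `aa`; the second has 2 states tracking the input length modulo 2. A product state is a pair (one from each), accepting exactly when both do.
A 6-state machine:
        a   b  
>* q0   q1  q2 
   q1   q3  q0 
   q2   q4  q0 
   q3   q5  q5 
 * q4   q5  q2 
   q5   q3  q3 
(> = start, * = accepting)

start=q0 accept=q0,q4 q0-a->q1 q0-b->q2 q1-a->q3 q1-b->q0 q2-a->q4 q2-b->q0 q3-a->q5 q3-b->q5 q4-a->q5 q4-b->q2 q5-a->q3 q5-b->q3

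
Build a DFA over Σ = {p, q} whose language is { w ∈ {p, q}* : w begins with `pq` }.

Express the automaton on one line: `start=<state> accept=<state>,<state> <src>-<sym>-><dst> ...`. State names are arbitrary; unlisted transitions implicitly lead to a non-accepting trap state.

Check the first 2 symbols one by one: S0 through S1 record how many have matched `pq` so far; any wrong symbol goes to the dead state S3. After all 2 match we enter the accepting sink S2.
With 4 states:
        p   q  
>  S0   S1  S3 
   S1   S3  S2 
 * S2   S2  S2 
   S3   S3  S3 
(> = start, * = accepting)

start=S0 accept=S2 S0-p->S1 S0-q->S3 S1-p->S3 S1-q->S2 S2-p->S2 S2-q->S2 S3-p->S3 S3-q->S3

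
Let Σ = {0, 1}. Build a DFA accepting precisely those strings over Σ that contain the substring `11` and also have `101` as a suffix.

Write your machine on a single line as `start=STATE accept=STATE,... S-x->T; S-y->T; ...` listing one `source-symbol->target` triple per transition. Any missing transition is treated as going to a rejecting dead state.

start=q0; accept=q5; q0-0->q0; q0-1->q1; q1-0->q0; q1-1->q2; q2-0->q3; q2-1->q2; q3-0->q4; q3-1->q5; q4-0->q4; q4-1->q2; q5-0->q3; q5-1->q2

Handle the two conditions separately and then intersect. One (3 states) tracks whether and how much of `11` has been seen; the other (4 states) tracks how much of the suffix `101` has currently been matched. Each combined state is a pair, one component from each; accept when both components accept. Minimizing collapses redundant product states.
A 6-state machine:
        0   1  
>  q0   q0  q1 
   q1   q0  q2 
   q2   q3  q2 
   q3   q4  q5 
   q4   q4  q2 
 * q5   q3  q2 
(> = start, * = accepting)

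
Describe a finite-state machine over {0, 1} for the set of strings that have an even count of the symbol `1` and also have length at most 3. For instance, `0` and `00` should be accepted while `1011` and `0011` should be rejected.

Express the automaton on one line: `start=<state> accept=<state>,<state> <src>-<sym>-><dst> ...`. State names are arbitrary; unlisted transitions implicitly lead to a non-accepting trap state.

start=q0 accept=q0,q1,q3,q5 q0-0->q1 q0-1->q2 q1-0->q3 q1-1->q4 q2-0->q4 q2-1->q3 q3-0->q5 q3-1->q6 q4-0->q6 q4-1->q5 q5-0->q7 q5-1->q8 q6-0->q8 q6-1->q7 q7-0->q7 q7-1->q8 q8-0->q8 q8-1->q7

Handle the two conditions separately and then intersect. One (2 states) tracks the count of `1`s modulo 2; the other (5 states) tracks the input length, saturating at 4. Each combined state is a pair, one component from each; accept when both components accept.
        0   1  
>* q0   q1  q2 
 * q1   q3  q4 
   q2   q4  q3 
 * q3   q5  q6 
   q4   q6  q5 
 * q5   q7  q8 
   q6   q8  q7 
   q7   q7  q8 
   q8   q8  q7 
(> = start, * = accepting)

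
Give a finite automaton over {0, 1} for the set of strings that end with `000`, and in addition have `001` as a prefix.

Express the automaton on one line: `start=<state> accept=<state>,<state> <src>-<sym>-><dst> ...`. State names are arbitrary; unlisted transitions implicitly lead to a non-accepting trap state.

start=s0 accept=s10 s0-0->s1 s0-1->s2 s1-0->s3 s1-1->s2 s2-0->s4 s2-1->s2 s3-0->s5 s3-1->s6 s4-0->s7 s4-1->s2 s5-0->s5 s5-1->s2 s6-0->s8 s6-1->s6 s7-0->s5 s7-1->s2 s8-0->s9 s8-1->s6 s9-0->s10 s9-1->s6 s10-0->s10 s10-1->s6

Handle the two conditions separately and then intersect. The first has 4 states tracking how much of the suffix `000` has currently been matched; the second has 5 states tracking whether the input so far still matches the prefix `001`. A product state is a pair (one from each), accepting exactly when both do.
11 states suffice.
          0    1  
>  s0     s1   s2 
   s1     s3   s2 
   s2     s4   s2 
   s3     s5   s6 
   s4     s7   s2 
   s5     s5   s2 
   s6     s8   s6 
   s7     s5   s2 
   s8     s9   s6 
   s9    s10   s6 
 * s10   s10   s6 
(> = start, * = accepting)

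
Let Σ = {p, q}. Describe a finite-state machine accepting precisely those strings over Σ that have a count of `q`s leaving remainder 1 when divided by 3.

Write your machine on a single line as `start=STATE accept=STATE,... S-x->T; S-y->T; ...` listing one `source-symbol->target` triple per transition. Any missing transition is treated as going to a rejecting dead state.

The only thing that matters is how many `q`s have appeared, reduced mod 3. Use one state per residue: A for 0, …, C for 2. Reading `q` moves to the next residue; anything else stays put. B is accepting.
       p  q 
>  A   A  B 
 * B   B  C 
   C   C  A 
(> = start, * = accepting)

start=A; accept=B; A-p->A; A-q->B; B-p->B; B-q->C; C-p->C; C-q->A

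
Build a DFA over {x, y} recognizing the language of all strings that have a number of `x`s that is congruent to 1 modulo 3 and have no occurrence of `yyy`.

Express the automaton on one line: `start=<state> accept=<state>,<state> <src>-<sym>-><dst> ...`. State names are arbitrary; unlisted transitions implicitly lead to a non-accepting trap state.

Handle the two conditions separately and then intersect. One (3 states) tracks the count of `x`s modulo 3; the other (4 states) tracks partial matches of the forbidden pattern `yyy`. Each combined state is a pair, one component from each; accept when both components accept. After merging equivalent states the machine shrinks.
A 10-state machine:
        x   y  
>  s0   s1  s2 
 * s1   s3  s4 
   s2   s1  s5 
   s3   s0  s6 
 * s4   s3  s7 
   s5   s1  s8 
   s6   s0  s9 
 * s7   s3  s8 
   s8   s8  s8 
   s9   s0  s8 
(> = start, * = accepting)

start=s0 accept=s1,s4,s7 s0-x->s1 s0-y->s2 s1-x->s3 s1-y->s4 s2-x->s1 s2-y->s5 s3-x->s0 s3-y->s6 s4-x->s3 s4-y->s7 s5-x->s1 s5-y->s8 s6-x->s0 s6-y->s9 s7-x->s3 s7-y->s8 s8-x->s8 s8-y->s8 s9-x->s0 s9-y->s8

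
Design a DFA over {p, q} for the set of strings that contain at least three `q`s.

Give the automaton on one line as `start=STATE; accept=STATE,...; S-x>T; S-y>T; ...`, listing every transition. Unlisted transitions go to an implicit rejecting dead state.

start=A; accept=D,E; A-p>A; A-q>B; B-p>B; B-q>C; C-p>C; C-q>D; D-p>D; D-q>E; E-p>E; E-q>E

Count `q`s, saturating at 4: states A through D mean 0 through 3 `q`s seen; E means more than 3. Each `q` increments (capped at E); other symbols loop. Accept from {D, E}.
       p  q 
>  A   A  B 
   B   B  C 
   C   C  D 
 * D   D  E 
 * E   E  E 
(> = start, * = accepting)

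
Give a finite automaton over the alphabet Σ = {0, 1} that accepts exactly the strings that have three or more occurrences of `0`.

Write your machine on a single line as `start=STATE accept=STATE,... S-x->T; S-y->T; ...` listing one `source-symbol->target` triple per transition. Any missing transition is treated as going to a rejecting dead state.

start=S0; accept=S3,S4; S0-0->S1; S0-1->S0; S1-0->S2; S1-1->S1; S2-0->S3; S2-1->S2; S3-0->S4; S3-1->S3; S4-0->S4; S4-1->S4

Count `0`s, saturating at 4: states S0 through S3 mean 0 through 3 `0`s seen; S4 means more than 3. Each `0` increments (capped at S4); other symbols loop. Accept from {S3, S4}.
A 5-state machine:
        0   1  
>  S0   S1  S0 
   S1   S2  S1 
   S2   S3  S2 
 * S3   S4  S3 
 * S4   S4  S4 
(> = start, * = accepting)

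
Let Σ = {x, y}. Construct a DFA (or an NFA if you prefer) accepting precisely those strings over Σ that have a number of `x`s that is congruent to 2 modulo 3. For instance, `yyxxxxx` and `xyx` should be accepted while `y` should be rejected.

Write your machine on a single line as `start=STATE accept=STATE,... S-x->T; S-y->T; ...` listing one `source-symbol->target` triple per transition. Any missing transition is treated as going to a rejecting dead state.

Keep the running count of `x`s modulo 3: each `x` advances along the cycle A → B → C → A while other symbols loop. Accept at C.
3 states suffice.
       x  y 
>  A   B  A 
   B   C  B 
 * C   A  C 
(> = start, * = accepting)

start=A; accept=C; A-x->B; A-y->A; B-x->C; B-y->B; C-x->A; C-y->C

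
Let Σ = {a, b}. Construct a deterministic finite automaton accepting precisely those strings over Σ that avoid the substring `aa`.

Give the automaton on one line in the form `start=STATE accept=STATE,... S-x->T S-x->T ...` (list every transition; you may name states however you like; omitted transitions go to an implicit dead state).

This is the complement of 'contains `aa`'. Use the same substring-matching states — q0 through q2 holding how much of `aa` has just been matched — but flip the accepting set: everything except the trap q2 accepts.
With 3 states:
        a   b  
>* q0   q1  q0 
 * q1   q2  q0 
   q2   q2  q2 
(> = start, * = accepting)

start=q0 accept=q0,q1 q0-a->q1 q0-b->q0 q1-a->q2 q1-b->q0 q2-a->q2 q2-b->q2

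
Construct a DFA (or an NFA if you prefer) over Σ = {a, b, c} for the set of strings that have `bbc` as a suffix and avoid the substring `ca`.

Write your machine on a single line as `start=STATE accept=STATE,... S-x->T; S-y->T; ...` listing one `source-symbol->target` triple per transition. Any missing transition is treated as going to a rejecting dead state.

start=S0; accept=S5; S0-a->S0; S0-b->S1; S0-c->S2; S1-a->S0; S1-b->S3; S1-c->S2; S2-a->S4; S2-b->S1; S2-c->S2; S3-a->S0; S3-b->S3; S3-c->S5; S4-a->S4; S4-b->S4; S4-c->S4; S5-a->S4; S5-b->S1; S5-c->S2

Handle the two conditions separately and then intersect. One (4 states) tracks how much of the suffix `bbc` has currently been matched; the other (3 states) tracks partial matches of the forbidden pattern `ca`. Each combined state is a pair, one component from each; accept when both components accept. After merging equivalent states the machine shrinks.
6 states suffice.
        a   b   c  
>  S0   S0  S1  S2 
   S1   S0  S3  S2 
   S2   S4  S1  S2 
   S3   S0  S3  S5 
   S4   S4  S4  S4 
 * S5   S4  S1  S2 
(> = start, * = accepting)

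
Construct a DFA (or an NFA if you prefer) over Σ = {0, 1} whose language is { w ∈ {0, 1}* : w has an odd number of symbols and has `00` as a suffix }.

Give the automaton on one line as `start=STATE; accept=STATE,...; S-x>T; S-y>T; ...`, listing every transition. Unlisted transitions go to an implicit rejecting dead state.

Build one automaton per condition and run them in lockstep. One (2 states) tracks the input length modulo 2; the other (3 states) tracks how much of the suffix `00` has currently been matched. Each combined state is a pair, one component from each; accept when both components accept. Equivalent product states are then merged.
A 4-state machine:
        0   1  
>  q0   q1  q1 
   q1   q2  q0 
   q2   q3  q1 
 * q3   q2  q0 
(> = start, * = accepting)

start=q0; accept=q3; q0-0>q1; q0-1>q1; q1-0>q2; q1-1>q0; q2-0>q3; q2-1>q1; q3-0>q2; q3-1>q0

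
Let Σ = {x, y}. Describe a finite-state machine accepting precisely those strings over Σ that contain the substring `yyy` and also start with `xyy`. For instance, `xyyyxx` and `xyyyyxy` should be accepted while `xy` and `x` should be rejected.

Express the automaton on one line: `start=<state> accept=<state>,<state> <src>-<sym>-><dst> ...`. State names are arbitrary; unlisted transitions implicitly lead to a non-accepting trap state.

Handle the two conditions separately and then intersect. The first has 4 states tracking whether and how much of `yyy` has been seen; the second has 5 states tracking whether the input so far still matches the prefix `xyy`. A product state is a pair (one from each), accepting exactly when both do. After merging equivalent states the machine shrinks.
With 8 states:
       x  y 
>  A   B  C 
   B   C  D 
   C   C  C 
   D   C  E 
   E   F  G 
   F   F  H 
 * G   G  G 
   H   F  E 
(> = start, * = accepting)

start=A accept=G A-x->B A-y->C B-x->C B-y->D C-x->C C-y->C D-x->C D-y->E E-x->F E-y->G F-x->F F-y->H G-x->G G-y->G H-x->F H-y->E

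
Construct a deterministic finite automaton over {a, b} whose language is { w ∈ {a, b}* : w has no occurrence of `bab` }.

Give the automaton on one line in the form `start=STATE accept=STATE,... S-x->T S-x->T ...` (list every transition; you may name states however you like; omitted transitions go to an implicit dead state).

This is the complement of 'contains `bab`'. Use the same substring-matching states — q0 through q3 holding how much of `bab` has just been matched — but flip the accepting set: everything except the trap q3 accepts.
A 4-state machine:
        a   b  
>* q0   q0  q1 
 * q1   q2  q1 
 * q2   q0  q3 
   q3   q3  q3 
(> = start, * = accepting)

start=q0 accept=q0,q1,q2 q0-a->q0 q0-b->q1 q1-a->q2 q1-b->q1 q2-a->q0 q2-b->q3 q3-a->q3 q3-b->q3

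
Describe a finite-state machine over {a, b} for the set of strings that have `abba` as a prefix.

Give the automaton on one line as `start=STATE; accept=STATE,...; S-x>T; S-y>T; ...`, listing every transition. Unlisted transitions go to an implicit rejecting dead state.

start=q0; accept=q4; q0-a>q1; q0-b>q5; q1-a>q5; q1-b>q2; q2-a>q5; q2-b>q3; q3-a>q4; q3-b>q5; q4-a>q4; q4-b>q4; q5-a>q5; q5-b>q5

Check the first 4 symbols one by one: q0 through q3 record how many have matched `abba` so far; any wrong symbol goes to the dead state q5. After all 4 match we enter the accepting sink q4.
        a   b  
>  q0   q1  q5 
   q1   q5  q2 
   q2   q5  q3 
   q3   q4  q5 
 * q4   q4  q4 
   q5   q5  q5 
(> = start, * = accepting)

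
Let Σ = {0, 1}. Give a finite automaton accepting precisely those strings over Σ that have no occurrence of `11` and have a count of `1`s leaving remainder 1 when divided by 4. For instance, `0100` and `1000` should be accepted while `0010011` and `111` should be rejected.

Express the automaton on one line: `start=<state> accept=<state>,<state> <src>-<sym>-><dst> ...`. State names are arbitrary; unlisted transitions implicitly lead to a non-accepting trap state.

start=s0 accept=s1,s2 s0-0->s0 s0-1->s1 s1-0->s2 s1-1->s3 s2-0->s2 s2-1->s4 s3-0->s3 s3-1->s3 s4-0->s5 s4-1->s3 s5-0->s5 s5-1->s6 s6-0->s7 s6-1->s3 s7-0->s7 s7-1->s8 s8-0->s0 s8-1->s3

Handle the two conditions separately and then intersect. The first has 3 states tracking partial matches of the forbidden pattern `11`; the second has 4 states tracking the count of `1`s modulo 4. A product state is a pair (one from each), accepting exactly when both do. Equivalent product states are then merged.
A 9-state machine:
        0   1  
>  s0   s0  s1 
 * s1   s2  s3 
 * s2   s2  s4 
   s3   s3  s3 
   s4   s5  s3 
   s5   s5  s6 
   s6   s7  s3 
   s7   s7  s8 
   s8   s0  s3 
(> = start, * = accepting)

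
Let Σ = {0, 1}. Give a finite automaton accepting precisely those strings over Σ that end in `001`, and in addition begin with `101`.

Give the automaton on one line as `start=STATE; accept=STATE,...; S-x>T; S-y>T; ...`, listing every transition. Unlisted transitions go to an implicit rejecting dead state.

start=q0; accept=q7; q0-0>q1; q0-1>q2; q1-0>q1; q1-1>q1; q2-0>q3; q2-1>q1; q3-0>q1; q3-1>q4; q4-0>q5; q4-1>q4; q5-0>q6; q5-1>q4; q6-0>q6; q6-1>q7; q7-0>q5; q7-1>q4

Handle the two conditions separately and then intersect. The first has 4 states tracking how much of the suffix `001` has currently been matched; the second has 5 states tracking whether the input so far still matches the prefix `101`. A product state is a pair (one from each), accepting exactly when both do. Equivalent product states are then merged.
8 states suffice.
        0   1  
>  q0   q1  q2 
   q1   q1  q1 
   q2   q3  q1 
   q3   q1  q4 
   q4   q5  q4 
   q5   q6  q4 
   q6   q6  q7 
 * q7   q5  q4 
(> = start, * = accepting)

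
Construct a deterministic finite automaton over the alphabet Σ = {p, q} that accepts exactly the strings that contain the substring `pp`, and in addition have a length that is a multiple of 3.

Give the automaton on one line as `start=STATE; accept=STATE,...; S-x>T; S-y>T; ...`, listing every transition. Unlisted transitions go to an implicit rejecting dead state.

start=s0; accept=s6; s0-p>s1; s0-q>s2; s1-p>s3; s1-q>s4; s2-p>s5; s2-q>s4; s3-p>s6; s3-q>s6; s4-p>s7; s4-q>s0; s5-p>s6; s5-q>s0; s6-p>s8; s6-q>s8; s7-p>s8; s7-q>s2; s8-p>s3; s8-q>s3

Build one automaton per condition and run them in lockstep. One (3 states) tracks whether and how much of `pp` has been seen; the other (3 states) tracks the input length modulo 3. Each combined state is a pair, one component from each; accept when both components accept.
With 9 states:
        p   q  
>  s0   s1  s2 
   s1   s3  s4 
   s2   s5  s4 
   s3   s6  s6 
   s4   s7  s0 
   s5   s6  s0 
 * s6   s8  s8 
   s7   s8  s2 
   s8   s3  s3 
(> = start, * = accepting)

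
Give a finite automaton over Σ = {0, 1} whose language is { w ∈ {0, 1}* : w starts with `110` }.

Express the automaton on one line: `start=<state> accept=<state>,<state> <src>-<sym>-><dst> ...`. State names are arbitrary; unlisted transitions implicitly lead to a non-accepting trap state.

Walk along `110` while the input agrees: from q0 take `1` to q1, and so on. Any deviation drops to the rejecting sink q4. Once q3 is reached the prefix is confirmed and every continuation is accepted.
With 5 states:
        0   1  
>  q0   q4  q1 
   q1   q4  q2 
   q2   q3  q4 
 * q3   q3  q3 
   q4   q4  q4 
(> = start, * = accepting)

start=q0 accept=q3 q0-0->q4 q0-1->q1 q1-0->q4 q1-1->q2 q2-0->q3 q2-1->q4 q3-0->q3 q3-1->q3 q4-0->q4 q4-1->q4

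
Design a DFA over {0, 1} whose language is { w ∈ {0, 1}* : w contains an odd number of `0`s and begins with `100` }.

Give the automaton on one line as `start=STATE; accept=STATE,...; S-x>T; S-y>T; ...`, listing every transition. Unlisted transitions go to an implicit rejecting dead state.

Handle the two conditions separately and then intersect. One (2 states) tracks the count of `0`s modulo 2; the other (5 states) tracks whether the input so far still matches the prefix `100`. Each combined state is a pair, one component from each; accept when both components accept. After merging equivalent states the machine shrinks.
       0  1 
>  A   B  C 
   B   B  B 
   C   D  B 
   D   E  B 
   E   F  E 
 * F   E  F 
(> = start, * = accepting)

start=A; accept=F; A-0>B; A-1>C; B-0>B; B-1>B; C-0>D; C-1>B; D-0>E; D-1>B; E-0>F; E-1>E; F-0>E; F-1>F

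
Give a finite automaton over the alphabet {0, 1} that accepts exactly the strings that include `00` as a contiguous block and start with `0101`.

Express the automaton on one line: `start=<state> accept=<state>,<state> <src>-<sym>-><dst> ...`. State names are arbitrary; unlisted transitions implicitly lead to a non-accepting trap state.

Run two small machines in parallel and take their product. The first has 3 states tracking whether and how much of `00` has been seen; the second has 6 states tracking whether the input so far still matches the prefix `0101`. A product state is a pair (one from each), accepting exactly when both do. Minimizing collapses redundant product states.
An 8-state machine:
        0   1  
>  S0   S1  S2 
   S1   S2  S3 
   S2   S2  S2 
   S3   S4  S2 
   S4   S2  S5 
   S5   S6  S5 
   S6   S7  S5 
 * S7   S7  S7 
(> = start, * = accepting)

start=S0 accept=S7 S0-0->S1 S0-1->S2 S1-0->S2 S1-1->S3 S2-0->S2 S2-1->S2 S3-0->S4 S3-1->S2 S4-0->S2 S4-1->S5 S5-0->S6 S5-1->S5 S6-0->S7 S6-1->S5 S7-0->S7 S7-1->S7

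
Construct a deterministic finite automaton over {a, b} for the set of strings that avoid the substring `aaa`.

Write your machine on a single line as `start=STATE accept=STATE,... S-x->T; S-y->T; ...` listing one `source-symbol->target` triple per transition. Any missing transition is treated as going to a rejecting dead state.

This is the complement of 'contains `aaa`'. Use the same substring-matching states — S0 through S3 holding how much of `aaa` has just been matched — but flip the accepting set: everything except the trap S3 accepts.
With 4 states:
        a   b  
>* S0   S1  S0 
 * S1   S2  S0 
 * S2   S3  S0 
   S3   S3  S3 
(> = start, * = accepting)

start=S0; accept=S0,S1,S2; S0-a->S1; S0-b->S0; S1-a->S2; S1-b->S0; S2-a->S3; S2-b->S0; S3-a->S3; S3-b->S3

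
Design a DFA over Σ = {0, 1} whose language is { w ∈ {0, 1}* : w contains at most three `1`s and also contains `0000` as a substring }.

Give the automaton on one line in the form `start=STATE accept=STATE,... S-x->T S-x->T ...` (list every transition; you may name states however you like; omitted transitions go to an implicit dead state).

start=q0 accept=q10,q15,q18,q20 q0-0->q1 q0-1->q2 q1-0->q3 q1-1->q2 q2-0->q4 q2-1->q5 q3-0->q6 q3-1->q2 q4-0->q7 q4-1->q5 q5-0->q8 q5-1->q9 q6-0->q10 q6-1->q2 q7-0->q11 q7-1->q5 q8-0->q12 q8-1->q9 q9-0->q13 q9-1->q14 q10-0->q10 q10-1->q15 q11-0->q15 q11-1->q5 q12-0->q16 q12-1->q9 q13-0->q17 q13-1->q14 q14-0->q14 q14-1->q14 q15-0->q15 q15-1->q18 q16-0->q18 q16-1->q9 q17-0->q19 q17-1->q14 q18-0->q18 q18-1->q20 q19-0->q20 q19-1->q14 q20-0->q20 q20-1->q14

Handle the two conditions separately and then intersect. The first has 5 states tracking the count of `1`s, saturating at 4; the second has 5 states tracking whether and how much of `0000` has been seen. A product state is a pair (one from each), accepting exactly when both do. Equivalent product states are then merged.
          0    1  
>  q0     q1   q2 
   q1     q3   q2 
   q2     q4   q5 
   q3     q6   q2 
   q4     q7   q5 
   q5     q8   q9 
   q6    q10   q2 
   q7    q11   q5 
   q8    q12   q9 
   q9    q13  q14 
 * q10   q10  q15 
   q11   q15   q5 
   q12   q16   q9 
   q13   q17  q14 
   q14   q14  q14 
 * q15   q15  q18 
   q16   q18   q9 
   q17   q19  q14 
 * q18   q18  q20 
   q19   q20  q14 
 * q20   q20  q14 
(> = start, * = accepting)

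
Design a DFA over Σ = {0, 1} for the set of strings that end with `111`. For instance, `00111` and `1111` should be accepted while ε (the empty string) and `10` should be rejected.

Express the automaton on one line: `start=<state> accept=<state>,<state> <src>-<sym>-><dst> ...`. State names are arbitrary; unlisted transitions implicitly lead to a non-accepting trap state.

start=q0 accept=q3 q0-0->q0 q0-1->q1 q1-0->q0 q1-1->q2 q2-0->q0 q2-1->q3 q3-0->q0 q3-1->q3

Remember how much of `111` the current input suffix matches. State q0 means no match yet; q1 means the last symbol is `1`; q2 means the last 2 symbols are `11`; q3 means the last 3 symbols are `111`. Only q3 accepts. On a mismatch, fall back to the longest proper suffix that is still a prefix of `111`.
A 4-state machine:
        0   1  
>  q0   q0  q1 
   q1   q0  q2 
   q2   q0  q3 
 * q3   q0  q3 
(> = start, * = accepting)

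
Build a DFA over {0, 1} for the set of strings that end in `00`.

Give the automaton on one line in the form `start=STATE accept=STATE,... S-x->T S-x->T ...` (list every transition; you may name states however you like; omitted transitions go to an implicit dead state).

Remember how much of `00` the current input suffix matches. State S0 means no match yet; S1 means the last symbol is `0`; S2 means the last 2 symbols are `00`. Only S2 accepts. On a mismatch, fall back to the longest proper suffix that is still a prefix of `00`.
A 3-state machine:
        0   1  
>  S0   S1  S0 
   S1   S2  S0 
 * S2   S2  S0 
(> = start, * = accepting)

start=S0 accept=S2 S0-0->S1 S0-1->S0 S1-0->S2 S1-1->S0 S2-0->S2 S2-1->S0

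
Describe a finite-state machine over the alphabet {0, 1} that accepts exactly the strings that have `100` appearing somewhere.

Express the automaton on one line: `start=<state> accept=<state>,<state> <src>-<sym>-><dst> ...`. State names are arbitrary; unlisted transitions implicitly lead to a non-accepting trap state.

start=q0 accept=q3 q0-0->q0 q0-1->q1 q1-0->q2 q1-1->q1 q2-0->q3 q2-1->q1 q3-0->q3 q3-1->q3

Track how much of `100` has been matched so far: state q0 is no progress, q3 is the absorbing accept state reached once `100` has occurred. Intermediate states record partial matches; on a mismatch, fall back to the longest reusable overlap.
        0   1  
>  q0   q0  q1 
   q1   q2  q1 
   q2   q3  q1 
 * q3   q3  q3 
(> = start, * = accepting)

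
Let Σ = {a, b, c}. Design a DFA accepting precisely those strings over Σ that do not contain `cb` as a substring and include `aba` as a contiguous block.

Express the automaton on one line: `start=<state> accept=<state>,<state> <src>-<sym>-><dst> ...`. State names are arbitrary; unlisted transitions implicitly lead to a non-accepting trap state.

Handle the two conditions separately and then intersect. One (3 states) tracks partial matches of the forbidden pattern `cb`; the other (4 states) tracks whether and how much of `aba` has been seen. Each combined state is a pair, one component from each; accept when both components accept. After merging equivalent states the machine shrinks.
With 7 states:
        a   b   c  
>  S0   S1  S0  S2 
   S1   S1  S3  S2 
   S2   S1  S4  S2 
   S3   S5  S0  S2 
   S4   S4  S4  S4 
 * S5   S5  S5  S6 
 * S6   S5  S4  S6 
(> = start, * = accepting)

start=S0 accept=S5,S6 S0-a->S1 S0-b->S0 S0-c->S2 S1-a->S1 S1-b->S3 S1-c->S2 S2-a->S1 S2-b->S4 S2-c->S2 S3-a->S5 S3-b->S0 S3-c->S2 S4-a->S4 S4-b->S4 S4-c->S4 S5-a->S5 S5-b->S5 S5-c->S6 S6-a->S5 S6-b->S4 S6-c->S6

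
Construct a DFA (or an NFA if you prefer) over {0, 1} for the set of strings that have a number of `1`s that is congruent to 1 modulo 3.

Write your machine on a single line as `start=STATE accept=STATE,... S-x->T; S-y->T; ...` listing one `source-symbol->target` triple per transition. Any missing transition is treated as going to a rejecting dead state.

start=A; accept=B; A-0->A; A-1->B; B-0->B; B-1->C; C-0->C; C-1->A

The only thing that matters is how many `1`s have appeared, reduced mod 3. Use one state per residue: A for 0, …, C for 2. Reading `1` moves to the next residue; anything else stays put. B is accepting.
A 3-state machine:
       0  1 
>  A   A  B 
 * B   B  C 
   C   C  A 
(> = start, * = accepting)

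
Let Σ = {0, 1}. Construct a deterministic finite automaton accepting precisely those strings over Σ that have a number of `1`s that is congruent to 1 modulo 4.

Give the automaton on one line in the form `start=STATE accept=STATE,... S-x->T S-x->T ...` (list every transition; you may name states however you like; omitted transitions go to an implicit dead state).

The only thing that matters is how many `1`s have appeared, reduced mod 4. Use one state per residue: S0 for 0, …, S3 for 3. Reading `1` moves to the next residue; anything else stays put. S1 is accepting.
        0   1  
>  S0   S0  S1 
 * S1   S1  S2 
   S2   S2  S3 
   S3   S3  S0 
(> = start, * = accepting)

start=S0 accept=S1 S0-0->S0 S0-1->S1 S1-0->S1 S1-1->S2 S2-0->S2 S2-1->S3 S3-0->S3 S3-1->S0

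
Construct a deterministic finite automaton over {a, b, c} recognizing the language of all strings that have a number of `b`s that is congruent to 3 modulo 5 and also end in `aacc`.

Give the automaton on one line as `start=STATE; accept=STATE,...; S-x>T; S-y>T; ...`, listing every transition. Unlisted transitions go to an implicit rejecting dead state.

start=s0; accept=s8; s0-a>s0; s0-b>s1; s0-c>s0; s1-a>s1; s1-b>s2; s1-c>s1; s2-a>s2; s2-b>s3; s2-c>s2; s3-a>s4; s3-b>s5; s3-c>s3; s4-a>s6; s4-b>s5; s4-c>s3; s5-a>s5; s5-b>s0; s5-c>s5; s6-a>s6; s6-b>s5; s6-c>s7; s7-a>s4; s7-b>s5; s7-c>s8; s8-a>s4; s8-b>s5; s8-c>s3

Run two small machines in parallel and take their product. The first has 5 states tracking the count of `b`s modulo 5; the second has 5 states tracking how much of the suffix `aacc` has currently been matched. A product state is a pair (one from each), accepting exactly when both do. After merging equivalent states the machine shrinks.
With 9 states:
        a   b   c  
>  s0   s0  s1  s0 
   s1   s1  s2  s1 
   s2   s2  s3  s2 
   s3   s4  s5  s3 
   s4   s6  s5  s3 
   s5   s5  s0  s5 
   s6   s6  s5  s7 
   s7   s4  s5  s8 
 * s8   s4  s5  s3 
(> = start, * = accepting)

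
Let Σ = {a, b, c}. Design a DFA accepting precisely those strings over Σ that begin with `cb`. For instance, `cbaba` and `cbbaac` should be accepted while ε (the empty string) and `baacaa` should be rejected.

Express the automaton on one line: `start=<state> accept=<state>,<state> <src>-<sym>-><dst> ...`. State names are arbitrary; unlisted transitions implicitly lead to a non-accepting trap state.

start=q0 accept=q2 q0-a->q3 q0-b->q3 q0-c->q1 q1-a->q3 q1-b->q2 q1-c->q3 q2-a->q2 q2-b->q2 q2-c->q2 q3-a->q3 q3-b->q3 q3-c->q3

Check the first 2 symbols one by one: q0 through q1 record how many have matched `cb` so far; any wrong symbol goes to the dead state q3. After all 2 match we enter the accepting sink q2.
With 4 states:
        a   b   c  
>  q0   q3  q3  q1 
   q1   q3  q2  q3 
 * q2   q2  q2  q2 
   q3   q3  q3  q3 
(> = start, * = accepting)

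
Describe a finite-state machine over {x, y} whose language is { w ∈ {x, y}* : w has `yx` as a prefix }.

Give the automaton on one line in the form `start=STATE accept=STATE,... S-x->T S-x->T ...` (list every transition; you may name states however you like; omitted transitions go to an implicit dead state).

Check the first 2 symbols one by one: q0 through q1 record how many have matched `yx` so far; any wrong symbol goes to the dead state q3. After all 2 match we enter the accepting sink q2.
        x   y  
>  q0   q3  q1 
   q1   q2  q3 
 * q2   q2  q2 
   q3   q3  q3 
(> = start, * = accepting)

start=q0 accept=q2 q0-x->q3 q0-y->q1 q1-x->q2 q1-y->q3 q2-x->q2 q2-y->q2 q3-x->q3 q3-y->q3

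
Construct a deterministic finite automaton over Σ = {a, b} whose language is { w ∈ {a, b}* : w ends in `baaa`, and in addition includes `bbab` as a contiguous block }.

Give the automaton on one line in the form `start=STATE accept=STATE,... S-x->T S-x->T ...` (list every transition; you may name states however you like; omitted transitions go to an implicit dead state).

start=q0 accept=q7 q0-a->q0 q0-b->q1 q1-a->q0 q1-b->q2 q2-a->q3 q2-b->q2 q3-a->q0 q3-b->q4 q4-a->q5 q4-b->q4 q5-a->q6 q5-b->q4 q6-a->q7 q6-b->q4 q7-a->q8 q7-b->q4 q8-a->q8 q8-b->q4

Handle the two conditions separately and then intersect. The first has 5 states tracking how much of the suffix `baaa` has currently been matched; the second has 5 states tracking whether and how much of `bbab` has been seen. A product state is a pair (one from each), accepting exactly when both do. Equivalent product states are then merged.
9 states suffice.
        a   b  
>  q0   q0  q1 
   q1   q0  q2 
   q2   q3  q2 
   q3   q0  q4 
   q4   q5  q4 
   q5   q6  q4 
   q6   q7  q4 
 * q7   q8  q4 
   q8   q8  q4 
(> = start, * = accepting)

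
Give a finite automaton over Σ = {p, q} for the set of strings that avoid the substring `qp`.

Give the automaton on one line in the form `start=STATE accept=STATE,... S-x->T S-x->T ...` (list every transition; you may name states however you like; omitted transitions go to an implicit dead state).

start=A accept=A,B A-p->A A-q->B B-p->C B-q->B C-p->C C-q->C

This is the complement of 'contains `qp`'. Use the same substring-matching states — A through C holding how much of `qp` has just been matched — but flip the accepting set: everything except the trap C accepts.
       p  q 
>* A   A  B 
 * B   C  B 
   C   C  C 
(> = start, * = accepting)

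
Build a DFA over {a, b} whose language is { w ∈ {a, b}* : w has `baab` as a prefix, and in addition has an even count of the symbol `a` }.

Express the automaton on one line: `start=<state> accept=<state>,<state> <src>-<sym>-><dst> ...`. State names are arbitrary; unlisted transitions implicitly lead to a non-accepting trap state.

Handle the two conditions separately and then intersect. The first has 6 states tracking whether the input so far still matches the prefix `baab`; the second has 2 states tracking the count of `a`s modulo 2. A product state is a pair (one from each), accepting exactly when both do. Minimizing collapses redundant product states.
7 states suffice.
        a   b  
>  q0   q1  q2 
   q1   q1  q1 
   q2   q3  q1 
   q3   q4  q1 
   q4   q1  q5 
 * q5   q6  q5 
   q6   q5  q6 
(> = start, * = accepting)

start=q0 accept=q5 q0-a->q1 q0-b->q2 q1-a->q1 q1-b->q1 q2-a->q3 q2-b->q1 q3-a->q4 q3-b->q1 q4-a->q1 q4-b->q5 q5-a->q6 q5-b->q5 q6-a->q5 q6-b->q6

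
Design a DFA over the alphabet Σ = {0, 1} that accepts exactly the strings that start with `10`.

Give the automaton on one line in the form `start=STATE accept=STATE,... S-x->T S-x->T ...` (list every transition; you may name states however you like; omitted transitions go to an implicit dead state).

Check the first 2 symbols one by one: q0 through q1 record how many have matched `10` so far; any wrong symbol goes to the dead state q3. After all 2 match we enter the accepting sink q2.
        0   1  
>  q0   q3  q1 
   q1   q2  q3 
 * q2   q2  q2 
   q3   q3  q3 
(> = start, * = accepting)

start=q0 accept=q2 q0-0->q3 q0-1->q1 q1-0->q2 q1-1->q3 q2-0->q2 q2-1->q2 q3-0->q3 q3-1->q3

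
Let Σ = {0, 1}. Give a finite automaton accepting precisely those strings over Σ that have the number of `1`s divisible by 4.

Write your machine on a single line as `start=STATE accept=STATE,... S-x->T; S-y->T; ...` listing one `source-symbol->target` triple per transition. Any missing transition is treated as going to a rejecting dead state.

The only thing that matters is how many `1`s have appeared, reduced mod 4. Use one state per residue: S0 for 0, …, S3 for 3. Reading `1` moves to the next residue; anything else stays put. S0 is accepting.
        0   1  
>* S0   S0  S1 
   S1   S1  S2 
   S2   S2  S3 
   S3   S3  S0 
(> = start, * = accepting)

start=S0; accept=S0; S0-0->S0; S0-1->S1; S1-0->S1; S1-1->S2; S2-0->S2; S2-1->S3; S3-0->S3; S3-1->S0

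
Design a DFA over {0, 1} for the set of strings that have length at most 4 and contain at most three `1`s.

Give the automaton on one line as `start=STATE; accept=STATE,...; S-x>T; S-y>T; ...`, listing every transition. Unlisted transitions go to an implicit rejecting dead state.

Run two small machines in parallel and take their product. One (6 states) tracks the input length, saturating at 5; the other (5 states) tracks the count of `1`s, saturating at 4. Each combined state is a pair, one component from each; accept when both components accept.
20 states suffice.
       0  1 
>* A   B  C 
 * B   D  E 
 * C   E  F 
 * D   G  H 
 * E   H  I 
 * F   I  J 
 * G   K  L 
 * H   L  M 
 * I   M  N 
 * J   N  O 
 * K   P  Q 
 * L   Q  R 
 * M   R  S 
 * N   S  T 
   O   T  T 
   P   P  Q 
   Q   Q  R 
   R   R  S 
   S   S  T 
   T   T  T 
(> = start, * = accepting)

start=A; accept=A,B,C,D,E,F,G,H,I,J,K,L,M,N; A-0>B; A-1>C; B-0>D; B-1>E; C-0>E; C-1>F; D-0>G; D-1>H; E-0>H; E-1>I; F-0>I; F-1>J; G-0>K; G-1>L; H-0>L; H-1>M; I-0>M; I-1>N; J-0>N; J-1>O; K-0>P; K-1>Q; L-0>Q; L-1>R; M-0>R; M-1>S; N-0>S; N-1>T; O-0>T; O-1>T; P-0>P; P-1>Q; Q-0>Q; Q-1>R; R-0>R; R-1>S; S-0>S; S-1>T; T-0>T; T-1>T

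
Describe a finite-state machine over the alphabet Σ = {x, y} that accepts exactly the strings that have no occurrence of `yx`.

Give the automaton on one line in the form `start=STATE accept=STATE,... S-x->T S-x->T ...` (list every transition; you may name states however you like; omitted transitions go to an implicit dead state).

This is the complement of 'contains `yx`'. Use the same substring-matching states — S0 through S2 holding how much of `yx` has just been matched — but flip the accepting set: everything except the trap S2 accepts.
With 3 states:
        x   y  
>* S0   S0  S1 
 * S1   S2  S1 
   S2   S2  S2 
(> = start, * = accepting)

start=S0 accept=S0,S1 S0-x->S0 S0-y->S1 S1-x->S2 S1-y->S1 S2-x->S2 S2-y->S2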